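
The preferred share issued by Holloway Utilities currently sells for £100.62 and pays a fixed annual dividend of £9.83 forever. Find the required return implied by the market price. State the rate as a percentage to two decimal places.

P = C/r ⇒ r = C/P = £9.83/£100.62 = 0.097694

9.77%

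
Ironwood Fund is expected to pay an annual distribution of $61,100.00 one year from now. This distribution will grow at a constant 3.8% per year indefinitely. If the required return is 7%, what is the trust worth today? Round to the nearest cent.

$1909375.00

Growing perpetuity: P = D₁ / (r − g) = $61,100.0000 / (0.07 − 0.038) = $1,909,375.00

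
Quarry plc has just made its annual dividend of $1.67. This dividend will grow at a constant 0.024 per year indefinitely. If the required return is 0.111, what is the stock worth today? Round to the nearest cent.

D₁ = D₀ × (1 + g) = $1.67 × 1.024 = $1.7101
Growing perpetuity: P = D₁ / (r − g) = $1.7101 / (0.111 − 0.024) = $19.66

$19.66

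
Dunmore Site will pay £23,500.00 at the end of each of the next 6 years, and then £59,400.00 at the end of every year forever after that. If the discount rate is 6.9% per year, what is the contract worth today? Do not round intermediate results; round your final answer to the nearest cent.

£689221.25

PV of 6-year annuity: £23,500.00 × [1 − (1+0.069)^−6] / 0.069 = 112360.32011
Perpetuity value at year 6: £59,400.00 / 0.069 = 860869.56522
PV of perpetuity: 860869.56522 / (1+0.069)^6 = 576860.92629
Total PV = 112360.32011 + 576860.92629 = 689221.24640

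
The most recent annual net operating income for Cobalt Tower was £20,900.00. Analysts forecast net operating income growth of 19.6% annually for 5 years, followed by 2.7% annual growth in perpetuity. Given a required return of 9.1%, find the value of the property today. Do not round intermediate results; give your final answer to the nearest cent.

£669802.67

D_1 = 24996.40000
D_2 = 29895.69440
D_3 = 35755.25050
D_4 = 42763.27960
D_5 = 51144.88240
Terminal value at year 5: TV = D_5×(1+g_2)/(r−g_2) = 52525.79423/0.064 = 820715.53480
P_0 = D_1/(1+r)^1 + D_2/(1+r)^2 + D_3/(1+r)^3 + D_4/(1+r)^4 + D_5/(1+r)^5 + TV/(1+r)^5
    = 22911.45738 + 25116.50140 + 27533.76322 + 30183.66710 + 33088.60298 + 530968.67600 = 669802.66809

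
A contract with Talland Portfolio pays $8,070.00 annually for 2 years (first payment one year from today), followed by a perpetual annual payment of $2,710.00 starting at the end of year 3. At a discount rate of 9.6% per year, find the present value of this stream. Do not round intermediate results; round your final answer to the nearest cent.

$37581.82

PV of 2-year annuity: $8,070.00 × [1 − (1+0.096)^−2] / 0.096 = 14081.33092
Perpetuity value at year 2: $2,710.00 / 0.096 = 28229.16667
PV of perpetuity: 28229.16667 / (1+0.096)^2 = 23500.49172
Total PV = 14081.33092 + 23500.49172 = 37581.82264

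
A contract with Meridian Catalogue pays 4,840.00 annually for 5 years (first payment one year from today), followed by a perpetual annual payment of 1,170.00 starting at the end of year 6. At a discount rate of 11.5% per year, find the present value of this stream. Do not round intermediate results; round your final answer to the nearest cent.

23568.96

PV of 5-year annuity: 4,840.00 × [1 − (1+0.115)^−5] / 0.115 = 17665.40878
Perpetuity value at year 5: 1,170.00 / 0.115 = 10173.91304
PV of perpetuity: 10173.91304 / (1+0.115)^5 = 5903.55596
Total PV = 17665.40878 + 5903.55596 = 23568.96474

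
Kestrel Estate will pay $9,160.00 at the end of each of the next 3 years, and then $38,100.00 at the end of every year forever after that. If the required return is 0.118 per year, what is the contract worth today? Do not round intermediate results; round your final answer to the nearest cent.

PV of 3-year annuity: $9,160.00 × [1 − (1+0.118)^−3] / 0.118 = 22076.60798
Perpetuity value at year 3: $38,100.00 / 0.118 = 322881.35593
PV of perpetuity: 322881.35593 / (1+0.118)^3 = 231056.16337
Total PV = 22076.60798 + 231056.16337 = 253132.77135

$253132.77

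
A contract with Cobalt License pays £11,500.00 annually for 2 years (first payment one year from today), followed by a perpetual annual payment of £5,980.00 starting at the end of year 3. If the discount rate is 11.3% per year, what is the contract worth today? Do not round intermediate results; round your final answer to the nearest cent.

PV of 2-year annuity: £11,500.00 × [1 − (1+0.113)^−2] / 0.113 = 19615.84444
Perpetuity value at year 2: £5,980.00 / 0.113 = 52920.35398
PV of perpetuity: 52920.35398 / (1+0.113)^2 = 42720.11487
Total PV = 19615.84444 + 42720.11487 = 62335.95931

£62335.96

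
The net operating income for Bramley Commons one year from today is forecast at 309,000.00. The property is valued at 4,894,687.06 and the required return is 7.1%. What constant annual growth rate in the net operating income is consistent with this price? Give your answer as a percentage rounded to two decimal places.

P = D₁/(r−g) ⇒ g = r − D₁/P = 0.071 − 309,000.00/4,894,687.06 = 0.007870

0.79%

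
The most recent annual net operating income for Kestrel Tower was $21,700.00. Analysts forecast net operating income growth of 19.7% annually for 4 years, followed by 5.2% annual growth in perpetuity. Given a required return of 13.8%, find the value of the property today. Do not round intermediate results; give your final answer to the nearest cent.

D_1 = 25974.90000
D_2 = 31091.95530
D_3 = 37217.07049
D_4 = 44548.83338
Terminal value at year 4: TV = D_4×(1+g_2)/(r−g_2) = 46865.37272/0.086 = 544946.19439
P_0 = D_1/(1+r)^1 + D_2/(1+r)^2 + D_3/(1+r)^3 + D_4/(1+r)^4 + TV/(1+r)^4
    = 22825.04394 + 24008.41616 + 25253.14073 + 26562.39846 + 324926.08350 = 423575.08279

$423575.08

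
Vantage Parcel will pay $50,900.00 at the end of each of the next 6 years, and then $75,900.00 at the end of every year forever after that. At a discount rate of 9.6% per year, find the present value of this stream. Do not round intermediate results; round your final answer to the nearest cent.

PV of 6-year annuity: $50,900.00 × [1 − (1+0.096)^−6] / 0.096 = 224305.69378
Perpetuity value at year 6: $75,900.00 / 0.096 = 790625.00000
PV of perpetuity: 790625.00000 / (1+0.096)^6 = 456149.51556
Total PV = 224305.69378 + 456149.51556 = 680455.20934

$680455.21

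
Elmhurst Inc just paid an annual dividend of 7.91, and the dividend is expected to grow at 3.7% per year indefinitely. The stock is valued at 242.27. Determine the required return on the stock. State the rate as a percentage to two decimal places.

D₁ = 7.91 × 1.037 = 8.2027
P = D₁/(r − g) ⇒ r = D₁/P + g = 8.2027/242.27 + 0.037 = 0.033858 + 0.037 = 0.070858

7.09%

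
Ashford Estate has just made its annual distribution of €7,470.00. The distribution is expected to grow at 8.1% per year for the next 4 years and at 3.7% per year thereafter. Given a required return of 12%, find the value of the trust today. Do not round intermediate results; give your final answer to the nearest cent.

€108361.68

D_1 = 8075.07000
D_2 = 8729.15067
D_3 = 9436.21187
D_4 = 10200.54504
Terminal value at year 4: TV = D_4×(1+g_2)/(r−g_2) = 10577.96520/0.083 = 127445.36388
P_0 = D_1/(1+r)^1 + D_2/(1+r)^2 + D_3/(1+r)^3 + D_4/(1+r)^4 + TV/(1+r)^4
    = 7209.88393 + 6958.82547 + 6716.50923 + 6482.63078 + 80993.83276 = 108361.68216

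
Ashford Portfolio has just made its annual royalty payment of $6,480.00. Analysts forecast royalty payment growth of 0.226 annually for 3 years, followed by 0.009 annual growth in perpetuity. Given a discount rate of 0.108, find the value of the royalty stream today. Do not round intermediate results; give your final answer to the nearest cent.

$113353.63

D_1 = 7944.48000
D_2 = 9739.93248
D_3 = 11941.15722
Terminal value at year 3: TV = D_3×(1+g_2)/(r−g_2) = 12048.62764/0.099 = 121703.30945
P_0 = D_1/(1+r)^1 + D_2/(1+r)^2 + D_3/(1+r)^3 + TV/(1+r)^3
    = 7170.10830 + 7933.71190 + 8778.63789 + 89471.16800 = 113353.62609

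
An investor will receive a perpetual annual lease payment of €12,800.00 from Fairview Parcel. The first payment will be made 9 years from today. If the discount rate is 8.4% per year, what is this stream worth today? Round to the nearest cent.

Value at end of year 8: C / r = €12,800.00 / 0.084 = €152,380.9524
Discount to today: PV = €152,380.9524 / (1 + 0.084)^8 = €152,380.9524 / 1.906489 = €79,927.54

€79927.54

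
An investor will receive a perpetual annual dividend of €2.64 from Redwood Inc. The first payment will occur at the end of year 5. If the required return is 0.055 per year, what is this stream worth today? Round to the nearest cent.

Value at end of year 4: C / r = €2.64 / 0.055 = €48.0000
Discount to today: PV = €48.0000 / (1 + 0.055)^4 = €48.0000 / 1.238825 = €38.75

€38.75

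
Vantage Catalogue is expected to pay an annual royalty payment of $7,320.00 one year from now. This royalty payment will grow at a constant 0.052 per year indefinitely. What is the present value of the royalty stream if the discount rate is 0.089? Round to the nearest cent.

$197837.84

Growing perpetuity: P = D₁ / (r − g) = $7,320.0000 / (0.089 − 0.052) = $197,837.84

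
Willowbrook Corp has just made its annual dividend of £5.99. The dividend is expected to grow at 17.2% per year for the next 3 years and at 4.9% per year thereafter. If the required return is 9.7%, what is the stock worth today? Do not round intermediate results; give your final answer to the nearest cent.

£180.17

D_1 = 7.02028
D_2 = 8.22777
D_3 = 9.64294
Terminal value at year 3: TV = D_3×(1+g_2)/(r−g_2) = 10.11545/0.048 = 210.73851
P_0 = D_1/(1+r)^1 + D_2/(1+r)^2 + D_3/(1+r)^3 + TV/(1+r)^3
    = 6.39953 + 6.83705 + 7.30449 + 159.63350 = 180.17456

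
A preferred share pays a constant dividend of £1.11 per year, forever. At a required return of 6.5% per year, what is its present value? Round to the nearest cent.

£17.08

Level perpetuity: PV = C / r = £1.11 / 0.065 = £17.08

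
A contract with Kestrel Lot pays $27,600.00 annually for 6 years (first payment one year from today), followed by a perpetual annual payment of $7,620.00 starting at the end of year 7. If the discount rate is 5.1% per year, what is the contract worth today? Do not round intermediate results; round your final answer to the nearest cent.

$250500.58

PV of 6-year annuity: $27,600.00 × [1 − (1+0.051)^−6] / 0.051 = 139642.20743
Perpetuity value at year 6: $7,620.00 / 0.051 = 149411.76471
PV of perpetuity: 149411.76471 / (1+0.051)^6 = 110858.37265
Total PV = 139642.20743 + 110858.37265 = 250500.58009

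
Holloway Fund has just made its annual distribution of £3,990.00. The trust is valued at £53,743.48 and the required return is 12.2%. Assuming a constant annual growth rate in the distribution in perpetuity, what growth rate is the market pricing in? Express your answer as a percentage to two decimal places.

4.45%

P = D₀(1+g)/(r−g) ⇒ P(r−g) = D₀(1+g) ⇒ g(P+D₀) = P·r − D₀
g = (P·r − D₀)/(P + D₀) = (£53,743.48×0.122 − £3,990.00) / (£53,743.48 + £3,990.00) = 0.044458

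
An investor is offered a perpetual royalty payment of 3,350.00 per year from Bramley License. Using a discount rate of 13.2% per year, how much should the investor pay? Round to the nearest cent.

Level perpetuity: PV = C / r = 3,350.00 / 0.132 = 25,378.79

25378.79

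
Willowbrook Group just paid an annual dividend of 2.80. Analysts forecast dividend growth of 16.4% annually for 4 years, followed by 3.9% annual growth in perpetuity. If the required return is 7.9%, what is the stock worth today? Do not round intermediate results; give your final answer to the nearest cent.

D_1 = 3.25920
D_2 = 3.79371
D_3 = 4.41588
D_4 = 5.14008
Terminal value at year 4: TV = D_4×(1+g_2)/(r−g_2) = 5.34054/0.04 = 133.51360
P_0 = D_1/(1+r)^1 + D_2/(1+r)^2 + D_3/(1+r)^3 + D_4/(1+r)^4 + TV/(1+r)^4
    = 3.02057 + 3.25853 + 3.51522 + 3.79214 + 98.50079 = 112.08725

112.09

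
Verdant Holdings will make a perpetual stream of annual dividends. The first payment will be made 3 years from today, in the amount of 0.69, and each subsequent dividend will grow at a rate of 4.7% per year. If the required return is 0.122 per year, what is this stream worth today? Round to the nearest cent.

7.31

Value at end of year 2: C₁ / (r − g) = 0.69 / (0.122 − 0.047) = 9.2000
Discount to today: PV = 9.2000 / (1 + 0.122)^2 = 9.2000 / 1.258884 = 7.31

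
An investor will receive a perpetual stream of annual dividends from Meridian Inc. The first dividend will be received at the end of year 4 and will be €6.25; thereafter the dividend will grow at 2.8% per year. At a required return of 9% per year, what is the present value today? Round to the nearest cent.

Value at end of year 3: C₁ / (r − g) = €6.25 / (0.09 − 0.028) = €100.8065
Discount to today: PV = €100.8065 / (1 + 0.09)^3 = €100.8065 / 1.295029 = €77.84

€77.84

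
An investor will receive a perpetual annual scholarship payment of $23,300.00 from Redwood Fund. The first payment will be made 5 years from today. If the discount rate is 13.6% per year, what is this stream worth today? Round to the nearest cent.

Value at end of year 4: C / r = $23,300.00 / 0.136 = $171,323.5294
Discount to today: PV = $171,323.5294 / (1 + 0.136)^4 = $171,323.5294 / 1.665380 = $102,873.54

$102873.54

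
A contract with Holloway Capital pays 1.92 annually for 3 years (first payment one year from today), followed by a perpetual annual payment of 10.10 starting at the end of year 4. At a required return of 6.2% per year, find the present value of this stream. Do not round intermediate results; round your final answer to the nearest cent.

PV of 3-year annuity: 1.92 × [1 − (1+0.062)^−3] / 0.062 = 5.11325
Perpetuity value at year 3: 10.10 / 0.062 = 162.90323
PV of perpetuity: 162.90323 / (1+0.062)^3 = 136.00539
Total PV = 5.11325 + 136.00539 = 141.11865

141.12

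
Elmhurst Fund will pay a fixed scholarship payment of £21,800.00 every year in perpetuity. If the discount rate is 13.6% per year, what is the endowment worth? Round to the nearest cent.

Level perpetuity: PV = C / r = £21,800.00 / 0.136 = £160,294.12

£160294.12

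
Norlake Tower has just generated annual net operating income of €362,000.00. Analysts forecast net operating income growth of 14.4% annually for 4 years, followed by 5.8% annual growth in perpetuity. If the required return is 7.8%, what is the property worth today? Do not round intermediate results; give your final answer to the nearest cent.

D_1 = 414128.00000
D_2 = 473762.43200
D_3 = 541984.22221
D_4 = 620029.95021
Terminal value at year 4: TV = D_4×(1+g_2)/(r−g_2) = 655991.68732/0.02 = 32799584.36589
P_0 = D_1/(1+r)^1 + D_2/(1+r)^2 + D_3/(1+r)^3 + D_4/(1+r)^4 + TV/(1+r)^4
    = 384163.26531 + 407683.46522 + 432643.67738 + 459132.06579 + 24288086.28031 = 25971708.75401

€25971708.75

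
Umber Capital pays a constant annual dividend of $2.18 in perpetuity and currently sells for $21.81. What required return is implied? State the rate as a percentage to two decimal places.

P = C/r ⇒ r = C/P = $2.18/$21.81 = 0.099954

10.00%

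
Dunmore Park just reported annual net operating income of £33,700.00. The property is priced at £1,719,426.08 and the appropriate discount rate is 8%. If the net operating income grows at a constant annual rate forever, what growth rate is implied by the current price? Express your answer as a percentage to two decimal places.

5.92%

P = D₀(1+g)/(r−g) ⇒ P(r−g) = D₀(1+g) ⇒ g(P+D₀) = P·r − D₀
g = (P·r − D₀)/(P + D₀) = (£1,719,426.08×0.08 − £33,700.00) / (£1,719,426.08 + £33,700.00) = 0.059239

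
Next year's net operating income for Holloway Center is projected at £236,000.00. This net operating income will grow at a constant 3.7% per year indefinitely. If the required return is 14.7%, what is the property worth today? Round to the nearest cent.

Growing perpetuity: P = D₁ / (r − g) = £236,000.0000 / (0.147 − 0.037) = £2,145,454.55

£2145454.55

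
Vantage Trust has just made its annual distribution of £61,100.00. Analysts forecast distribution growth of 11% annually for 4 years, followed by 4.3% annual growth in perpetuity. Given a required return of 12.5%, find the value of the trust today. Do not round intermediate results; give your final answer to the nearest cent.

D_1 = 67821.00000
D_2 = 75281.31000
D_3 = 83562.25410
D_4 = 92754.10205
Terminal value at year 4: TV = D_4×(1+g_2)/(r−g_2) = 96742.52844/0.082 = 1179786.93219
P_0 = D_1/(1+r)^1 + D_2/(1+r)^2 + D_3/(1+r)^3 + D_4/(1+r)^4 + TV/(1+r)^4
    = 60285.33333 + 59481.52889 + 58688.44184 + 57905.92928 + 736535.17364 = 972896.40698

£972896.41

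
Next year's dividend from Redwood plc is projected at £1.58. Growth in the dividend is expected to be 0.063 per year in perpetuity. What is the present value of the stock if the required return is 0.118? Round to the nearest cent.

£28.73

Growing perpetuity: P = D₁ / (r − g) = £1.5800 / (0.118 − 0.063) = £28.73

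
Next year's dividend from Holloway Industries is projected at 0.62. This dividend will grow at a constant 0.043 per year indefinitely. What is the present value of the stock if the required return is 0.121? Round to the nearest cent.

7.95

Growing perpetuity: P = D₁ / (r − g) = 0.6200 / (0.121 − 0.043) = 7.95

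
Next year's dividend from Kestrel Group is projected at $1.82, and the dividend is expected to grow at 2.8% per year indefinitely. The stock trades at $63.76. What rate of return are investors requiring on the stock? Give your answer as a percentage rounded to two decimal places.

5.65%

P = D₁/(r − g) ⇒ r = D₁/P + g = $1.8200/$63.76 + 0.028 = 0.028545 + 0.028 = 0.056545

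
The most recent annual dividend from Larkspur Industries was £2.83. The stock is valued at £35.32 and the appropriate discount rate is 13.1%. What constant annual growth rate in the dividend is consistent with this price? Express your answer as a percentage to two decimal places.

P = D₀(1+g)/(r−g) ⇒ P(r−g) = D₀(1+g) ⇒ g(P+D₀) = P·r − D₀
g = (P·r − D₀)/(P + D₀) = (£35.32×0.131 − £2.83) / (£35.32 + £2.83) = 0.047101

4.71%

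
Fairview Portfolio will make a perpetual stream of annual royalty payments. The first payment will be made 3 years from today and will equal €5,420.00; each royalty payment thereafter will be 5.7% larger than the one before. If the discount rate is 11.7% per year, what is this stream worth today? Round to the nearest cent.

€72400.52

Value at end of year 2: C₁ / (r − g) = €5,420.00 / (0.117 − 0.057) = €90,333.3333
Discount to today: PV = €90,333.3333 / (1 + 0.117)^2 = €90,333.3333 / 1.247689 = €72,400.52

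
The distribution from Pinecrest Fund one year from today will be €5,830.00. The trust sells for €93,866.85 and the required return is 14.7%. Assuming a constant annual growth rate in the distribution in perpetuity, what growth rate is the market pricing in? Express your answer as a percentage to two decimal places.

P = D₁/(r−g) ⇒ g = r − D₁/P = 0.147 − €5,830.00/€93,866.85 = 0.084891

8.49%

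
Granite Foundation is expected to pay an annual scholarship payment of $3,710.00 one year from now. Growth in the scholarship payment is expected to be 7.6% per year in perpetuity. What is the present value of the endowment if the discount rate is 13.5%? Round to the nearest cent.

$62881.36

Growing perpetuity: P = D₁ / (r − g) = $3,710.0000 / (0.135 − 0.076) = $62,881.36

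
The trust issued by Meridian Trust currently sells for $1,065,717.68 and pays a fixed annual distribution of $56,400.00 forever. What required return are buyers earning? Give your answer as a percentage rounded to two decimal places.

P = C/r ⇒ r = C/P = $56,400.00/$1,065,717.68 = 0.052922

5.29%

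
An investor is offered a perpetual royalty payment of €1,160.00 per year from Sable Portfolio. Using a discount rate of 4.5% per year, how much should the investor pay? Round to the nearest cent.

Level perpetuity: PV = C / r = €1,160.00 / 0.045 = €25,777.78

€25777.78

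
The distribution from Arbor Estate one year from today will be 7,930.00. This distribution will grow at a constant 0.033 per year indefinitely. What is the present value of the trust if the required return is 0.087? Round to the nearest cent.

Growing perpetuity: P = D₁ / (r − g) = 7,930.0000 / (0.087 − 0.033) = 146,851.85

146851.85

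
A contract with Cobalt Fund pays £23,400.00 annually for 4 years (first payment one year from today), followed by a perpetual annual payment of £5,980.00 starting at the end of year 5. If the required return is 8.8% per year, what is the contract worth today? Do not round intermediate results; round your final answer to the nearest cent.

PV of 4-year annuity: £23,400.00 × [1 − (1+0.088)^−4] / 0.088 = 76143.44028
Perpetuity value at year 4: £5,980.00 / 0.088 = 67954.54545
PV of perpetuity: 67954.54545 / (1+0.088)^4 = 48495.66627
Total PV = 76143.44028 + 48495.66627 = 124639.10655

£124639.11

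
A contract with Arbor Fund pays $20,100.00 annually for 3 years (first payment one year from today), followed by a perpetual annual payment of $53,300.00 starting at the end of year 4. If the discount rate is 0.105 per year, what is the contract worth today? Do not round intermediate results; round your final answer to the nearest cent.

PV of 3-year annuity: $20,100.00 × [1 − (1+0.105)^−3] / 0.105 = 49548.98159
Perpetuity value at year 3: $53,300.00 / 0.105 = 507619.04762
PV of perpetuity: 507619.04762 / (1+0.105)^3 = 376227.96708
Total PV = 49548.98159 + 376227.96708 = 425776.94867

$425776.95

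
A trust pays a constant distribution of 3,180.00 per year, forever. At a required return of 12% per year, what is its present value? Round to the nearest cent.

Level perpetuity: PV = C / r = 3,180.00 / 0.12 = 26,500.00

26500.00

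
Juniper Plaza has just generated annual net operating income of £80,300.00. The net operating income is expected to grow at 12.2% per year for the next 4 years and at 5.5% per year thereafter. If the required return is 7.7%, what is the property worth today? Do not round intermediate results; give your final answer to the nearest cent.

D_1 = 90096.60000
D_2 = 101088.38520
D_3 = 113421.16819
D_4 = 127258.55071
Terminal value at year 4: TV = D_4×(1+g_2)/(r−g_2) = 134257.77100/0.022 = 6102625.95470
P_0 = D_1/(1+r)^1 + D_2/(1+r)^2 + D_3/(1+r)^3 + D_4/(1+r)^4 + TV/(1+r)^4
    = 83655.15320 + 87150.49387 + 90791.87940 + 94585.41197 + 4535800.43764 = 4891983.37608

£4891983.38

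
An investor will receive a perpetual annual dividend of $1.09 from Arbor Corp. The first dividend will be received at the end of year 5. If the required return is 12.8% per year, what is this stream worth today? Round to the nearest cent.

Value at end of year 4: C / r = $1.09 / 0.128 = $8.5156
Discount to today: PV = $8.5156 / (1 + 0.128)^4 = $8.5156 / 1.618961 = $5.26

$5.26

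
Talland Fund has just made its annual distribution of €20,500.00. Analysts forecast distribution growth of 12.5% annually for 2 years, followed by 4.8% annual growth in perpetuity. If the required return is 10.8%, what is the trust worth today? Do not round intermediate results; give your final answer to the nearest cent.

€411086.98

D_1 = 23062.50000
D_2 = 25945.31250
Terminal value at year 2: TV = D_2×(1+g_2)/(r−g_2) = 27190.68750/0.06 = 453178.12500
P_0 = D_1/(1+r)^1 + D_2/(1+r)^2 + TV/(1+r)^2
    = 20814.53069 + 21133.88720 + 369138.56316 = 411086.98105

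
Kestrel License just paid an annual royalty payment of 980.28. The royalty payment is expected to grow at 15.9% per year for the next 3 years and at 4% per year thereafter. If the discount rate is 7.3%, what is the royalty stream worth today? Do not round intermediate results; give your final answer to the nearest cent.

D_1 = 1136.14452
D_2 = 1316.79150
D_3 = 1526.16135
Terminal value at year 3: TV = D_3×(1+g_2)/(r−g_2) = 1587.20780/0.033 = 48097.20609
P_0 = D_1/(1+r)^1 + D_2/(1+r)^2 + D_3/(1+r)^3 + TV/(1+r)^3
    = 1058.84857 + 1143.71435 + 1235.38204 + 38933.25224 = 42371.19721

42371.20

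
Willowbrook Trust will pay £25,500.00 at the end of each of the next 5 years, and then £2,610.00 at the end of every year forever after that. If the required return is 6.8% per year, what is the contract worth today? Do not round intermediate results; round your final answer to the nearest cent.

£132740.61

PV of 5-year annuity: £25,500.00 × [1 − (1+0.068)^−5] / 0.068 = 105117.32614
Perpetuity value at year 5: £2,610.00 / 0.068 = 38382.35294
PV of perpetuity: 38382.35294 / (1+0.068)^5 = 27623.28544
Total PV = 105117.32614 + 27623.28544 = 132740.61159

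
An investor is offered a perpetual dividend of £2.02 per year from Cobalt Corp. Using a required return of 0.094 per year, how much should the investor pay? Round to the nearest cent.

£21.49

Level perpetuity: PV = C / r = £2.02 / 0.094 = £21.49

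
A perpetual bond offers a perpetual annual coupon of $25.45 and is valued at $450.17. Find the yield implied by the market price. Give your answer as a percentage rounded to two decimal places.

5.65%

P = C/r ⇒ r = C/P = $25.45/$450.17 = 0.056534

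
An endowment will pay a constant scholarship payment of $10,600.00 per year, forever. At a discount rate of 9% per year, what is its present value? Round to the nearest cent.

$117777.78

Level perpetuity: PV = C / r = $10,600.00 / 0.09 = $117,777.78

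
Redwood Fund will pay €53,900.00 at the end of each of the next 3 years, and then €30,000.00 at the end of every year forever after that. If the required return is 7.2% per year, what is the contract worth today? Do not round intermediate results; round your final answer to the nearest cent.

€479159.34

PV of 3-year annuity: €53,900.00 × [1 − (1+0.072)^−3] / 0.072 = 140935.35130
Perpetuity value at year 3: €30,000.00 / 0.072 = 416666.66667
PV of perpetuity: 416666.66667 / (1+0.072)^3 = 338223.98505
Total PV = 140935.35130 + 338223.98505 = 479159.33635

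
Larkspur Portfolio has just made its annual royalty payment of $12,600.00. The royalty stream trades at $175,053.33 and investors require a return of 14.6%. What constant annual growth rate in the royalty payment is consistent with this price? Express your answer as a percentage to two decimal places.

P = D₀(1+g)/(r−g) ⇒ P(r−g) = D₀(1+g) ⇒ g(P+D₀) = P·r − D₀
g = (P·r − D₀)/(P + D₀) = ($175,053.33×0.146 − $12,600.00) / ($175,053.33 + $12,600.00) = 0.069052

6.91%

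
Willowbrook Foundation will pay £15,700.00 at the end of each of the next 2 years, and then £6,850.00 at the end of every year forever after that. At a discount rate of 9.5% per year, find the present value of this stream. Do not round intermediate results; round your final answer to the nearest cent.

£87568.45

PV of 2-year annuity: £15,700.00 × [1 − (1+0.095)^−2] / 0.095 = 27431.87173
Perpetuity value at year 2: £6,850.00 / 0.095 = 72105.26316
PV of perpetuity: 72105.26316 / (1+0.095)^2 = 60136.58027
Total PV = 27431.87173 + 60136.58027 = 87568.45200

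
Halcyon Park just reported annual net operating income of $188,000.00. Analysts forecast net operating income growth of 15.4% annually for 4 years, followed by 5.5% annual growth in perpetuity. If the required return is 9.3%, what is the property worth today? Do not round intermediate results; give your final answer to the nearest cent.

D_1 = 216952.00000
D_2 = 250362.60800
D_3 = 288918.44963
D_4 = 333411.89088
Terminal value at year 4: TV = D_4×(1+g_2)/(r−g_2) = 351749.54487/0.038 = 9256566.97035
P_0 = D_1/(1+r)^1 + D_2/(1+r)^2 + D_3/(1+r)^3 + D_4/(1+r)^4 + TV/(1+r)^4
    = 198492.22324 + 209570.01429 + 221266.05351 + 233614.84515 + 6485885.83257 = 7348828.96876

$7348828.97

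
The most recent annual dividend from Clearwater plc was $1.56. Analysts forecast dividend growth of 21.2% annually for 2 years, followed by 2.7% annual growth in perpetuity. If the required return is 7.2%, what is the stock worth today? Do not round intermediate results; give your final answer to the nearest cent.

$49.27

D_1 = 1.89072
D_2 = 2.29155
Terminal value at year 2: TV = D_2×(1+g_2)/(r−g_2) = 2.35342/0.045 = 52.29832
P_0 = D_1/(1+r)^1 + D_2/(1+r)^2 + TV/(1+r)^2
    = 1.76373 + 1.99407 + 45.50909 = 49.26690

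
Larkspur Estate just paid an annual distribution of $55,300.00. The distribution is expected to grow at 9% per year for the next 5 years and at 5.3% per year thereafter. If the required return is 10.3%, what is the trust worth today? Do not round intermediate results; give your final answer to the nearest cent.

$1364461.43

D_1 = 60277.00000
D_2 = 65701.93000
D_3 = 71615.10370
D_4 = 78060.46303
D_5 = 85085.90471
Terminal value at year 5: TV = D_5×(1+g_2)/(r−g_2) = 89595.45766/0.05 = 1791909.15311
P_0 = D_1/(1+r)^1 + D_2/(1+r)^2 + D_3/(1+r)^3 + D_4/(1+r)^4 + D_5/(1+r)^5 + TV/(1+r)^5
    = 54648.23209 + 54004.14595 + 53367.65103 + 52738.65786 + 52117.07803 + 1097585.66336 = 1364461.42833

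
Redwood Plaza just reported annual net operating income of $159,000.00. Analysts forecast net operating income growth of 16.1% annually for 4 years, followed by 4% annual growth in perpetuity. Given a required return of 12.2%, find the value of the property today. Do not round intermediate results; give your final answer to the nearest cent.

D_1 = 184599.00000
D_2 = 214319.43900
D_3 = 248824.86868
D_4 = 288885.67254
Terminal value at year 4: TV = D_4×(1+g_2)/(r−g_2) = 300441.09944/0.082 = 3663915.84680
P_0 = D_1/(1+r)^1 + D_2/(1+r)^2 + D_3/(1+r)^3 + D_4/(1+r)^4 + TV/(1+r)^4
    = 164526.73797 + 170245.58180 + 176163.20898 + 182286.52907 + 2311926.71021 = 3005148.76803

$3005148.77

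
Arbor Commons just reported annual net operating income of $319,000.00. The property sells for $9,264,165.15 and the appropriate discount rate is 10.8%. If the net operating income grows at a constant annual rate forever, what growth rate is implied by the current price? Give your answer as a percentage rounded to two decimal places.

P = D₀(1+g)/(r−g) ⇒ P(r−g) = D₀(1+g) ⇒ g(P+D₀) = P·r − D₀
g = (P·r − D₀)/(P + D₀) = ($9,264,165.15×0.108 − $319,000.00) / ($9,264,165.15 + $319,000.00) = 0.071117

7.11%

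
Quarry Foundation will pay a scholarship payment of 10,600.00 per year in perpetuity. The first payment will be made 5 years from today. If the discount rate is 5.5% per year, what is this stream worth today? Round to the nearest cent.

Value at end of year 4: C / r = 10,600.00 / 0.055 = 192,727.2727
Discount to today: PV = 192,727.2727 / (1 + 0.055)^4 = 192,727.2727 / 1.238825 = 155,572.68

155572.68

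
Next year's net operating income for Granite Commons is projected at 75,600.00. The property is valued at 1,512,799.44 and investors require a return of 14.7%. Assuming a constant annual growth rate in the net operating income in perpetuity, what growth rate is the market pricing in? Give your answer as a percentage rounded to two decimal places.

P = D₁/(r−g) ⇒ g = r − D₁/P = 0.147 − 75,600.00/1,512,799.44 = 0.097026

9.70%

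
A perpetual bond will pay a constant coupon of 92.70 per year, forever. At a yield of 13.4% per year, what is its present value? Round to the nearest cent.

691.79

Level perpetuity: PV = C / r = 92.70 / 0.134 = 691.79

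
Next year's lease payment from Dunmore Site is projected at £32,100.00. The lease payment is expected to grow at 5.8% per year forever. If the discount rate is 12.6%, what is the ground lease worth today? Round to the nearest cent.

Growing perpetuity: P = D₁ / (r − g) = £32,100.0000 / (0.126 − 0.058) = £472,058.82

£472058.82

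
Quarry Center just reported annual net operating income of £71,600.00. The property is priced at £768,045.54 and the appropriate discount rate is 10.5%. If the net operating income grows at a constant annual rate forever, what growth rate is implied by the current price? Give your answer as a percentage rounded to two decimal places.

1.08%

P = D₀(1+g)/(r−g) ⇒ P(r−g) = D₀(1+g) ⇒ g(P+D₀) = P·r − D₀
g = (P·r − D₀)/(P + D₀) = (£768,045.54×0.105 − £71,600.00) / (£768,045.54 + £71,600.00) = 0.010772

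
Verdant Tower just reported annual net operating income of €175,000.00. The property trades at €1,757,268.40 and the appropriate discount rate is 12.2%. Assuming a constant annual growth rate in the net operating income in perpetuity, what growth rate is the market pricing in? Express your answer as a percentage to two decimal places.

P = D₀(1+g)/(r−g) ⇒ P(r−g) = D₀(1+g) ⇒ g(P+D₀) = P·r − D₀
g = (P·r − D₀)/(P + D₀) = (€1,757,268.40×0.122 − €175,000.00) / (€1,757,268.40 + €175,000.00) = 0.020384

2.04%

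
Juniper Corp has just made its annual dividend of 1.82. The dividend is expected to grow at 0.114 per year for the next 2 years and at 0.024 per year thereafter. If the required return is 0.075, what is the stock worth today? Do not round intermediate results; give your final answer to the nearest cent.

43.08

D_1 = 2.02748
D_2 = 2.25861
Terminal value at year 2: TV = D_2×(1+g_2)/(r−g_2) = 2.31282/0.051 = 45.34940
P_0 = D_1/(1+r)^1 + D_2/(1+r)^2 + TV/(1+r)^2
    = 1.88603 + 1.95445 + 39.24232 = 43.08279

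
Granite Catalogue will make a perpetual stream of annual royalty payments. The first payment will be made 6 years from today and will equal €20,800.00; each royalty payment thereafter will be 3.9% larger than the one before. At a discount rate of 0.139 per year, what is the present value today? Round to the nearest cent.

Value at end of year 5: C₁ / (r − g) = €20,800.00 / (0.139 − 0.039) = €208,000.0000
Discount to today: PV = €208,000.0000 / (1 + 0.139)^5 = €208,000.0000 / 1.916985 = €108,503.74

€108503.74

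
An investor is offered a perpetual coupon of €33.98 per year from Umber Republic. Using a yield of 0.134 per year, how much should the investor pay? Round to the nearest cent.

Level perpetuity: PV = C / r = €33.98 / 0.134 = €253.58

€253.58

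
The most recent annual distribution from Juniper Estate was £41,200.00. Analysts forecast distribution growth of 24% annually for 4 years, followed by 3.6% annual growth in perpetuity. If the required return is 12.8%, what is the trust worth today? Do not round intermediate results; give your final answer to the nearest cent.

£887491.11

D_1 = 51088.00000
D_2 = 63349.12000
D_3 = 78552.90880
D_4 = 97405.60691
Terminal value at year 4: TV = D_4×(1+g_2)/(r−g_2) = 100912.20876/0.092 = 1096871.83436
P_0 = D_1/(1+r)^1 + D_2/(1+r)^2 + D_3/(1+r)^3 + D_4/(1+r)^4 + TV/(1+r)^4
    = 45290.78014 + 49787.73704 + 54731.20029 + 60165.50386 + 677515.89131 = 887491.11264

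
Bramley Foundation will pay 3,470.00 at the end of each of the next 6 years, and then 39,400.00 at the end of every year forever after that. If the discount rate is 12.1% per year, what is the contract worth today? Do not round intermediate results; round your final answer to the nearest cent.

PV of 6-year annuity: 3,470.00 × [1 − (1+0.121)^−6] / 0.121 = 14226.26908
Perpetuity value at year 6: 39,400.00 / 0.121 = 325619.83471
PV of perpetuity: 325619.83471 / (1+0.121)^6 = 164088.13387
Total PV = 14226.26908 + 164088.13387 = 178314.40296

178314.40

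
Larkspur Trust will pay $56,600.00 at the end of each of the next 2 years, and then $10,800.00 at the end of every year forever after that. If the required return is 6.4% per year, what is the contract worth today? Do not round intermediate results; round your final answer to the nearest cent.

$252251.05

PV of 2-year annuity: $56,600.00 × [1 − (1+0.064)^−2] / 0.064 = 103191.24880
Perpetuity value at year 2: $10,800.00 / 0.064 = 168750.00000
PV of perpetuity: 168750.00000 / (1+0.064)^2 = 149059.79705
Total PV = 103191.24880 + 149059.79705 = 252251.04585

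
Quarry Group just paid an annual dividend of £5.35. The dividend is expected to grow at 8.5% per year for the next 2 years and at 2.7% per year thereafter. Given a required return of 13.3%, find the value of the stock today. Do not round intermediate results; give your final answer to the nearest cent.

£57.57

D_1 = 5.80475
D_2 = 6.29815
Terminal value at year 2: TV = D_2×(1+g_2)/(r−g_2) = 6.46820/0.106 = 61.02079
P_0 = D_1/(1+r)^1 + D_2/(1+r)^2 + TV/(1+r)^2
    = 5.12335 + 4.90629 + 47.53549 = 57.56513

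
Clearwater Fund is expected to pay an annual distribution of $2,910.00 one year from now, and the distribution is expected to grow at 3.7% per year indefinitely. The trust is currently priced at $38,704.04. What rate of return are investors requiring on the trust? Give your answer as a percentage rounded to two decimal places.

P = D₁/(r − g) ⇒ r = D₁/P + g = $2,910.0000/$38,704.04 + 0.037 = 0.075186 + 0.037 = 0.112186

11.22%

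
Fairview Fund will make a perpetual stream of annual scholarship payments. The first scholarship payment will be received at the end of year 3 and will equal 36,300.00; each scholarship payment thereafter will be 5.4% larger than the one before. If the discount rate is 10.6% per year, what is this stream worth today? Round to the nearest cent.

570680.49

Value at end of year 2: C₁ / (r − g) = 36,300.00 / (0.106 − 0.054) = 698,076.9231
Discount to today: PV = 698,076.9231 / (1 + 0.106)^2 = 698,076.9231 / 1.223236 = 570,680.49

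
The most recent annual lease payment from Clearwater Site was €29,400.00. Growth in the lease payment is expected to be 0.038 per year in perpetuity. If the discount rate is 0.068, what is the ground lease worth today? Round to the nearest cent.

D₁ = D₀ × (1 + g) = €29,400.00 × 1.038 = €30,517.2000
Growing perpetuity: P = D₁ / (r − g) = €30,517.2000 / (0.068 − 0.038) = €1,017,240.00

€1017240.00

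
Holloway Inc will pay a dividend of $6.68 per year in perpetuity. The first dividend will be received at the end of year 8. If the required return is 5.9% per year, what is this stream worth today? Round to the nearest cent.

$75.80

Value at end of year 7: C / r = $6.68 / 0.059 = $113.2203
Discount to today: PV = $113.2203 / (1 + 0.059)^7 = $113.2203 / 1.493729 = $75.80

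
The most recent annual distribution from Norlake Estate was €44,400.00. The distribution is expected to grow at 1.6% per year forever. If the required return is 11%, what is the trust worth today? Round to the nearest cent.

D₁ = D₀ × (1 + g) = €44,400.00 × 1.016 = €45,110.4000
Growing perpetuity: P = D₁ / (r − g) = €45,110.4000 / (0.11 − 0.016) = €479,897.87

€479897.87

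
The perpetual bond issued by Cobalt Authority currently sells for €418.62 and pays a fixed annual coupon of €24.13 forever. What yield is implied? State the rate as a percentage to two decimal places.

P = C/r ⇒ r = C/P = €24.13/€418.62 = 0.057642

5.76%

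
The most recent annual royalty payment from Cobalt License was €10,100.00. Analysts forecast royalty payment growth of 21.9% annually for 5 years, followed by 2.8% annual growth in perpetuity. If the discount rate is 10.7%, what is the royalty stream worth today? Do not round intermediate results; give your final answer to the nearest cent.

€280857.13

D_1 = 12311.90000
D_2 = 15008.20610
D_3 = 18295.00324
D_4 = 22301.60894
D_5 = 27185.66130
Terminal value at year 5: TV = D_5×(1+g_2)/(r−g_2) = 27946.85982/0.079 = 353757.71924
P_0 = D_1/(1+r)^1 + D_2/(1+r)^2 + D_3/(1+r)^3 + D_4/(1+r)^4 + D_5/(1+r)^5 + TV/(1+r)^5
    = 11121.86089 + 12247.10788 + 13486.20099 + 14850.65855 + 16353.16420 + 212798.13669 = 280857.12919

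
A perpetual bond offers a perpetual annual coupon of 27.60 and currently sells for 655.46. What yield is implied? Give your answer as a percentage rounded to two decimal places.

P = C/r ⇒ r = C/P = 27.60/655.46 = 0.042108

4.21%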